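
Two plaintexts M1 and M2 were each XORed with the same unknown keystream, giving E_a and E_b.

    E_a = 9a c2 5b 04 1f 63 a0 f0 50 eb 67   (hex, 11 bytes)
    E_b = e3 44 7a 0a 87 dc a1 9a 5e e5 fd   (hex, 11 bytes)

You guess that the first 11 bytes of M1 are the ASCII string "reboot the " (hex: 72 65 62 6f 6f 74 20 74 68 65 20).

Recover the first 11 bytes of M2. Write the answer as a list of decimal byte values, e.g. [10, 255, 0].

[11, 227, 67, 97, 247, 203, 33, 30, 102, 107, 186]

First, E_a ⊕ E_b = (M1 ⊕ K) ⊕ (M2 ⊕ K) = M1 ⊕ M2, so the key drops out. Then M2 = (M1 ⊕ M2) ⊕ M1 over the first 11 bytes.
byte 0: (9a ⊕ e3) ⊕ 72 = 79 ⊕ 72 = 0b
byte 1: (c2 ⊕ 44) ⊕ 65 = 86 ⊕ 65 = e3
byte 2: (5b ⊕ 7a) ⊕ 62 = 21 ⊕ 62 = 43
byte 3: (04 ⊕ 0a) ⊕ 6f = 0e ⊕ 6f = 61
byte 4: (1f ⊕ 87) ⊕ 6f = 98 ⊕ 6f = f7
byte 5: (63 ⊕ dc) ⊕ 74 = bf ⊕ 74 = cb
byte 6: (a0 ⊕ a1) ⊕ 20 = 01 ⊕ 20 = 21
byte 7: (f0 ⊕ 9a) ⊕ 74 = 6a ⊕ 74 = 1e
byte 8: (50 ⊕ 5e) ⊕ 68 = 0e ⊕ 68 = 66
byte 9: (eb ⊕ e5) ⊕ 65 = 0e ⊕ 65 = 6b
byte 10: (67 ⊕ fd) ⊕ 20 = 9a ⊕ 20 = ba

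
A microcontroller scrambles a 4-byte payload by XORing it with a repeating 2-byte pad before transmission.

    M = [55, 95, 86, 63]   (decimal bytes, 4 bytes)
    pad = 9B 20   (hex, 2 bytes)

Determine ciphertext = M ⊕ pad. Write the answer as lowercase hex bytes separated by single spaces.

ac 7f cd 1f

The 2-byte key repeats, so the effective keystream is 9b 20 9b 20.
byte 0: 37 ^ 9b = ac
byte 1: 5f ^ 20 = 7f
byte 2: 56 ^ 9b = cd
byte 3: 3f ^ 20 = 1f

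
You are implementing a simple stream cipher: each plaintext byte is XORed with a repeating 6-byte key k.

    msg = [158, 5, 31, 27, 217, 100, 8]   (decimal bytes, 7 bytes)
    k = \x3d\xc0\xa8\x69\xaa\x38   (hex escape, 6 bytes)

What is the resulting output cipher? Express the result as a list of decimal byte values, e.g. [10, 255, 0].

[163, 197, 183, 114, 115, 92, 53]

The 6-byte key repeats, so the effective keystream is 3d c0 a8 69 aa 38 3d.
byte 0: 9e ⊕ 3d = a3
byte 1: 05 ⊕ c0 = c5
byte 2: 1f ⊕ a8 = b7
byte 3: 1b ⊕ 69 = 72
byte 4: d9 ⊕ aa = 73
byte 5: 64 ⊕ 38 = 5c
byte 6: 08 ⊕ 3d = 35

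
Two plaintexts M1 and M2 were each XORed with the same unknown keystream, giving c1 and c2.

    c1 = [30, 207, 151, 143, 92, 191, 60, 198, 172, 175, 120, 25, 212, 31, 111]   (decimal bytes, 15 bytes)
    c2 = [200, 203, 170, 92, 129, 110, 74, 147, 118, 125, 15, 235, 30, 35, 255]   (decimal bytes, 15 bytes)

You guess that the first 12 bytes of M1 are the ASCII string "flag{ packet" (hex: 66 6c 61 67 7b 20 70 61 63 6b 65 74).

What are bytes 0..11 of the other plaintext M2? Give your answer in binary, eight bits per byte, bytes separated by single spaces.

First, c1 ⊕ c2 = (M1 ⊕ K) ⊕ (M2 ⊕ K) = M1 ⊕ M2, so the key drops out. Then M2 = (M1 ⊕ M2) ⊕ M1 over the first 12 bytes.
byte 0: (1e XOR c8) XOR 66 = d6 XOR 66 = b0
byte 1: (cf XOR cb) XOR 6c = 04 XOR 6c = 68
byte 2: (97 XOR aa) XOR 61 = 3d XOR 61 = 5c
byte 3: (8f XOR 5c) XOR 67 = d3 XOR 67 = b4
byte 4: (5c XOR 81) XOR 7b = dd XOR 7b = a6
byte 5: (bf XOR 6e) XOR 20 = d1 XOR 20 = f1
byte 6: (3c XOR 4a) XOR 70 = 76 XOR 70 = 06
byte 7: (c6 XOR 93) XOR 61 = 55 XOR 61 = 34
byte 8: (ac XOR 76) XOR 63 = da XOR 63 = b9
byte 9: (af XOR 7d) XOR 6b = d2 XOR 6b = b9
byte 10: (78 XOR 0f) XOR 65 = 77 XOR 65 = 12
byte 11: (19 XOR eb) XOR 74 = f2 XOR 74 = 86

10110000 01101000 01011100 10110100 10100110 11110001 00000110 00110100 10111001 10111001 00010010 10000110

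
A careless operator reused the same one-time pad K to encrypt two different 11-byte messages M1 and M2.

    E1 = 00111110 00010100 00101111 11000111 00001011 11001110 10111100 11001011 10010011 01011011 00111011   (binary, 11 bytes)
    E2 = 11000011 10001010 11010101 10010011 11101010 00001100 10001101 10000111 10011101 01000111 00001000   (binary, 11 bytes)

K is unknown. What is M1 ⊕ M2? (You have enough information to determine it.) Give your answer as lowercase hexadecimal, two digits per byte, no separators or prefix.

fd9efa54e1c2314c0e1c33

E1 ⊕ E2 = (M1 ⊕ K) ⊕ (M2 ⊕ K) = M1 ⊕ M2 — the shared key cancels under XOR.
byte 0: 3e XOR c3 = fd
byte 1: 14 XOR 8a = 9e
byte 2: 2f XOR d5 = fa
byte 3: c7 XOR 93 = 54
byte 4: 0b XOR ea = e1
byte 5: ce XOR 0c = c2
byte 6: bc XOR 8d = 31
byte 7: cb XOR 87 = 4c
byte 8: 93 XOR 9d = 0e
byte 9: 5b XOR 47 = 1c
byte 10: 3b XOR 08 = 33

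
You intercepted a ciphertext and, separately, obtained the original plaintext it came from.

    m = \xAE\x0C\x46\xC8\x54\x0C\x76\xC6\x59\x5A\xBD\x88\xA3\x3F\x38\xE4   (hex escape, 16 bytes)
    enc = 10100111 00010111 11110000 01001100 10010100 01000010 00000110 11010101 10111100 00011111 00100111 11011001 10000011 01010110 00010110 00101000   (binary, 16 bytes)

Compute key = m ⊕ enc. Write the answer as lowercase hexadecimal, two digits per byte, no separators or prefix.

Since enc = m ⊕ key, XORing both sides with m gives key = m ⊕ enc.
174 ⊕ 167 =   9
 12 ⊕  23 =  27
 70 ⊕ 240 = 182
200 ⊕  76 = 132
 84 ⊕ 148 = 192
 12 ⊕  66 =  78
118 ⊕   6 = 112
198 ⊕ 213 =  19
 89 ⊕ 188 = 229
 90 ⊕  31 =  69
189 ⊕  39 = 154
136 ⊕ 217 =  81
163 ⊕ 131 =  32
 63 ⊕  86 = 105
 56 ⊕  22 =  46
228 ⊕  40 = 204

091bb684c04e7013e5459a5120692ecc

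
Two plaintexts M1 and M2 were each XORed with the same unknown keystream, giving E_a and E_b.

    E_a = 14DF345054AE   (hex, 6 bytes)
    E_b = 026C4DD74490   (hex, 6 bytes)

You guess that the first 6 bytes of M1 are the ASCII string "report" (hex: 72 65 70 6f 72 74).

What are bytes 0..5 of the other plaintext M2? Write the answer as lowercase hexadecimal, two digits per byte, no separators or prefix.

First, E_a ⊕ E_b = (M1 ⊕ K) ⊕ (M2 ⊕ K) = M1 ⊕ M2, so the key drops out. Then M2 = (M1 ⊕ M2) ⊕ M1 over the first 6 bytes.
byte 0: (14 xor 02) xor 72 = 16 xor 72 = 64
byte 1: (df xor 6c) xor 65 = b3 xor 65 = d6
byte 2: (34 xor 4d) xor 70 = 79 xor 70 = 09
byte 3: (50 xor d7) xor 6f = 87 xor 6f = e8
byte 4: (54 xor 44) xor 72 = 10 xor 72 = 62
byte 5: (ae xor 90) xor 74 = 3e xor 74 = 4a

64d609e8624a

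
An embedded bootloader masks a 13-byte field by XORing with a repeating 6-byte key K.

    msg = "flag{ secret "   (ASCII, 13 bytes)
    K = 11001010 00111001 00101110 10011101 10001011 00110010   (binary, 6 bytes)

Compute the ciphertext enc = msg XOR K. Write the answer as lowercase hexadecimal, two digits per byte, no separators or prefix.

ac554ffaf012b95c4defee46ea

The 6-byte key repeats, so the effective keystream is ca 39 2e 9d 8b 32 ca 39 2e 9d 8b 32 ca.
byte 0: 66 xor ca = ac
byte 1: 6c xor 39 = 55
byte 2: 61 xor 2e = 4f
byte 3: 67 xor 9d = fa
byte 4: 7b xor 8b = f0
byte 5: 20 xor 32 = 12
byte 6: 73 xor ca = b9
byte 7: 65 xor 39 = 5c
byte 8: 63 xor 2e = 4d
byte 9: 72 xor 9d = ef
byte 10: 65 xor 8b = ee
byte 11: 74 xor 32 = 46
byte 12: 20 xor ca = ea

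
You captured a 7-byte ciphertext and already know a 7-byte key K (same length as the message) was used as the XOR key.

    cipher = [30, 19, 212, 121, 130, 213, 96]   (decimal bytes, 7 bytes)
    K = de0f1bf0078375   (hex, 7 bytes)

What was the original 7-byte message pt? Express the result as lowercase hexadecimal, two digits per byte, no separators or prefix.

XOR is its own inverse, so applying the key byte-wise gives the result directly.
1e xor de = c0
13 xor 0f = 1c
d4 xor 1b = cf
79 xor f0 = 89
82 xor 07 = 85
d5 xor 83 = 56
60 xor 75 = 15

c01ccf89855615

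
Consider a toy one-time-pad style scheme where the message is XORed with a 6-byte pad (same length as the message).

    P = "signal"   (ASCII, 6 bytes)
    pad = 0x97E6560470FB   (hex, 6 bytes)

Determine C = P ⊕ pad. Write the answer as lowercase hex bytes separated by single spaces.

73 XOR 97 = e4
69 XOR e6 = 8f
67 XOR 56 = 31
6e XOR 04 = 6a
61 XOR 70 = 11
6c XOR fb = 97

e4 8f 31 6a 11 97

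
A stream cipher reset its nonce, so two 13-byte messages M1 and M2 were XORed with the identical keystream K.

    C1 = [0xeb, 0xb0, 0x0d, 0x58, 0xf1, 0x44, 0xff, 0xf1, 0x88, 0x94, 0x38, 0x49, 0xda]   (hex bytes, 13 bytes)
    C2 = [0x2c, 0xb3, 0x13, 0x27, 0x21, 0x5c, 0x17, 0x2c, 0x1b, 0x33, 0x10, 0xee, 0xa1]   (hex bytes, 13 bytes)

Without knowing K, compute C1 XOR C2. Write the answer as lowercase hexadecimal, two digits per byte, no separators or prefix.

C1 ⊕ C2 = (M1 ⊕ K) ⊕ (M2 ⊕ K) = M1 ⊕ M2 — the shared key cancels under XOR.
235 ^  44 = 199
176 ^ 179 =   3
 13 ^  19 =  30
 88 ^  39 = 127
241 ^  33 = 208
 68 ^  92 =  24
255 ^  23 = 232
241 ^  44 = 221
136 ^  27 = 147
148 ^  51 = 167
 56 ^  16 =  40
 73 ^ 238 = 167
218 ^ 161 = 123

c7031e7fd018e8dd93a728a77b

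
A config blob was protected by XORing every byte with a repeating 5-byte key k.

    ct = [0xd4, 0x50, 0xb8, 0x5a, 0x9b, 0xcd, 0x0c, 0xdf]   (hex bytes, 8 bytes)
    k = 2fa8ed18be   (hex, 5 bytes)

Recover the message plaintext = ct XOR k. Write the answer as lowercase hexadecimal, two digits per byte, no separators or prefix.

The 5-byte key repeats, so the effective keystream is 2f a8 ed 18 be 2f a8 ed.
byte 0: 11010100 ^ 00101111 = 11111011
byte 1: 01010000 ^ 10101000 = 11111000
byte 2: 10111000 ^ 11101101 = 01010101
byte 3: 01011010 ^ 00011000 = 01000010
byte 4: 10011011 ^ 10111110 = 00100101
byte 5: 11001101 ^ 00101111 = 11100010
byte 6: 00001100 ^ 10101000 = 10100100
byte 7: 11011111 ^ 11101101 = 00110010

fbf8554225e2a432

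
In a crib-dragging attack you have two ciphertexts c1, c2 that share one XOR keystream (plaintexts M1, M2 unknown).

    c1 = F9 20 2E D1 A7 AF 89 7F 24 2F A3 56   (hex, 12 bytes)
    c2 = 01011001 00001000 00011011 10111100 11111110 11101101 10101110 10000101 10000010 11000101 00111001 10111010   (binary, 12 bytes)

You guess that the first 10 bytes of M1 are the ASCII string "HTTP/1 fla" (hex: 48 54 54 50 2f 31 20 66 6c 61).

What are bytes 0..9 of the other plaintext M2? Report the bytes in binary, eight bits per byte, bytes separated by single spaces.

11101000 01111100 01100001 00111101 01110110 01110011 00000111 10011100 11001010 10001011

First, c1 ⊕ c2 = (M1 ⊕ K) ⊕ (M2 ⊕ K) = M1 ⊕ M2, so the key drops out. Then M2 = (M1 ⊕ M2) ⊕ M1 over the first 10 bytes.
byte 0: (f9 ^ 59) ^ 48 = a0 ^ 48 = e8
byte 1: (20 ^ 08) ^ 54 = 28 ^ 54 = 7c
byte 2: (2e ^ 1b) ^ 54 = 35 ^ 54 = 61
byte 3: (d1 ^ bc) ^ 50 = 6d ^ 50 = 3d
byte 4: (a7 ^ fe) ^ 2f = 59 ^ 2f = 76
byte 5: (af ^ ed) ^ 31 = 42 ^ 31 = 73
byte 6: (89 ^ ae) ^ 20 = 27 ^ 20 = 07
byte 7: (7f ^ 85) ^ 66 = fa ^ 66 = 9c
byte 8: (24 ^ 82) ^ 6c = a6 ^ 6c = ca
byte 9: (2f ^ c5) ^ 61 = ea ^ 61 = 8b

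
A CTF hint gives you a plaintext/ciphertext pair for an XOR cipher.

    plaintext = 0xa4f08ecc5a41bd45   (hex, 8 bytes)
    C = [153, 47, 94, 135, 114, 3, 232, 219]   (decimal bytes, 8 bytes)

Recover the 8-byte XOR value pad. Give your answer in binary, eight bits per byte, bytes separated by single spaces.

Since C = plaintext ⊕ pad, XORing both sides with plaintext gives pad = plaintext ⊕ C.
byte 0: a4 ⊕ 99 = 3d
byte 1: f0 ⊕ 2f = df
byte 2: 8e ⊕ 5e = d0
byte 3: cc ⊕ 87 = 4b
byte 4: 5a ⊕ 72 = 28
byte 5: 41 ⊕ 03 = 42
byte 6: bd ⊕ e8 = 55
byte 7: 45 ⊕ db = 9e

00111101 11011111 11010000 01001011 00101000 01000010 01010101 10011110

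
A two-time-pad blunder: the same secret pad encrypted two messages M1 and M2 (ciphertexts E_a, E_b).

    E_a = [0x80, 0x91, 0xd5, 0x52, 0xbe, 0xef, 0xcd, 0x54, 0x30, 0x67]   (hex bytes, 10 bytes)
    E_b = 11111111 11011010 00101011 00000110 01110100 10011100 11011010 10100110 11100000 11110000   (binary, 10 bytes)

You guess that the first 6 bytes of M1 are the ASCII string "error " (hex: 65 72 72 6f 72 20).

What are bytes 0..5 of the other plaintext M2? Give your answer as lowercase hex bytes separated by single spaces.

First, E_a ⊕ E_b = (M1 ⊕ K) ⊕ (M2 ⊕ K) = M1 ⊕ M2, so the key drops out. Then M2 = (M1 ⊕ M2) ⊕ M1 over the first 6 bytes.
byte 0: (80 ⊕ ff) ⊕ 65 = 7f ⊕ 65 = 1a
byte 1: (91 ⊕ da) ⊕ 72 = 4b ⊕ 72 = 39
byte 2: (d5 ⊕ 2b) ⊕ 72 = fe ⊕ 72 = 8c
byte 3: (52 ⊕ 06) ⊕ 6f = 54 ⊕ 6f = 3b
byte 4: (be ⊕ 74) ⊕ 72 = ca ⊕ 72 = b8
byte 5: (ef ⊕ 9c) ⊕ 20 = 73 ⊕ 20 = 53

1a 39 8c 3b b8 53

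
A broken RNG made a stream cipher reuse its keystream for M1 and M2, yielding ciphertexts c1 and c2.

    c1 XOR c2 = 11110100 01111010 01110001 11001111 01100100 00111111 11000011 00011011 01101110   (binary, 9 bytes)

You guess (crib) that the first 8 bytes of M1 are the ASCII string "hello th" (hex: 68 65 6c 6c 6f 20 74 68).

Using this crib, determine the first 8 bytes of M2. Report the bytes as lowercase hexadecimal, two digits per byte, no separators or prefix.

9c1f1da30b1fb773

Since c1 ⊕ c2 = M1 ⊕ M2, XORing with the guessed M1 bytes yields the corresponding M2 bytes: M2 = (c1 ⊕ c2) ⊕ M1.
f4 ^ 68 = 9c
7a ^ 65 = 1f
71 ^ 6c = 1d
cf ^ 6c = a3
64 ^ 6f = 0b
3f ^ 20 = 1f
c3 ^ 74 = b7
1b ^ 68 = 73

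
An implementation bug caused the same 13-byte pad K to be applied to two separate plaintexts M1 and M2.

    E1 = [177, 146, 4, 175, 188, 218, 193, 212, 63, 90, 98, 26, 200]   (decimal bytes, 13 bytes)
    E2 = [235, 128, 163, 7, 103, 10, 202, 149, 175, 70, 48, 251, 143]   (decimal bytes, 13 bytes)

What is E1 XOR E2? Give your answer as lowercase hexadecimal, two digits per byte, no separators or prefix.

E1 ⊕ E2 = (M1 ⊕ K) ⊕ (M2 ⊕ K) = M1 ⊕ M2 — the shared key cancels under XOR.
b1 ^ eb = 5a
92 ^ 80 = 12
04 ^ a3 = a7
af ^ 07 = a8
bc ^ 67 = db
da ^ 0a = d0
c1 ^ ca = 0b
d4 ^ 95 = 41
3f ^ af = 90
5a ^ 46 = 1c
62 ^ 30 = 52
1a ^ fb = e1
c8 ^ 8f = 47

5a12a7a8dbd00b41901c52e147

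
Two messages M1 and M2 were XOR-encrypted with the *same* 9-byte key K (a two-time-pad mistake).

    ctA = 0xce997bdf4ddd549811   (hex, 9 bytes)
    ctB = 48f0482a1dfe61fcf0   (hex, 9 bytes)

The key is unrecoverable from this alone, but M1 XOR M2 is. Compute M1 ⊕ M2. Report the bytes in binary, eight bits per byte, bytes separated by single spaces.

ctA ⊕ ctB = (M1 ⊕ K) ⊕ (M2 ⊕ K) = M1 ⊕ M2 — the shared key cancels under XOR.
ce xor 48 = 86
99 xor f0 = 69
7b xor 48 = 33
df xor 2a = f5
4d xor 1d = 50
dd xor fe = 23
54 xor 61 = 35
98 xor fc = 64
11 xor f0 = e1

10000110 01101001 00110011 11110101 01010000 00100011 00110101 01100100 11100001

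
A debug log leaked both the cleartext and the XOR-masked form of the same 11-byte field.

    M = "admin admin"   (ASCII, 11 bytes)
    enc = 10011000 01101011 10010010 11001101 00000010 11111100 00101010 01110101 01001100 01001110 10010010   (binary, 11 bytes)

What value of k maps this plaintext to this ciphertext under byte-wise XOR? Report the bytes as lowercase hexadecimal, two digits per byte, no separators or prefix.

f90fffa46cdc4b112127fc

Since enc = M ⊕ k, XORing both sides with M gives k = M ⊕ enc.
61 xor 98 = f9
64 xor 6b = 0f
6d xor 92 = ff
69 xor cd = a4
6e xor 02 = 6c
20 xor fc = dc
61 xor 2a = 4b
64 xor 75 = 11
6d xor 4c = 21
69 xor 4e = 27
6e xor 92 = fc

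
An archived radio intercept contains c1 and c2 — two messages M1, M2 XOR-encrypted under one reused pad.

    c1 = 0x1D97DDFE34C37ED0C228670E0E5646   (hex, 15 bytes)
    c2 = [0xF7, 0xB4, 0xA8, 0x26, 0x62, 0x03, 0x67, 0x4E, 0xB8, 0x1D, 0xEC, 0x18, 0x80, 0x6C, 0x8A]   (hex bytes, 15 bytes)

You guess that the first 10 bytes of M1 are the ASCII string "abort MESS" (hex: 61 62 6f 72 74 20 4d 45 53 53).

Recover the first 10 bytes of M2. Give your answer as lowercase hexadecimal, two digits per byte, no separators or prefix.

8b411aaa22e054db2966

First, c1 ⊕ c2 = (M1 ⊕ K) ⊕ (M2 ⊕ K) = M1 ⊕ M2, so the key drops out. Then M2 = (M1 ⊕ M2) ⊕ M1 over the first 10 bytes.
byte 0: (1d ⊕ f7) ⊕ 61 = ea ⊕ 61 = 8b
byte 1: (97 ⊕ b4) ⊕ 62 = 23 ⊕ 62 = 41
byte 2: (dd ⊕ a8) ⊕ 6f = 75 ⊕ 6f = 1a
byte 3: (fe ⊕ 26) ⊕ 72 = d8 ⊕ 72 = aa
byte 4: (34 ⊕ 62) ⊕ 74 = 56 ⊕ 74 = 22
byte 5: (c3 ⊕ 03) ⊕ 20 = c0 ⊕ 20 = e0
byte 6: (7e ⊕ 67) ⊕ 4d = 19 ⊕ 4d = 54
byte 7: (d0 ⊕ 4e) ⊕ 45 = 9e ⊕ 45 = db
byte 8: (c2 ⊕ b8) ⊕ 53 = 7a ⊕ 53 = 29
byte 9: (28 ⊕ 1d) ⊕ 53 = 35 ⊕ 53 = 66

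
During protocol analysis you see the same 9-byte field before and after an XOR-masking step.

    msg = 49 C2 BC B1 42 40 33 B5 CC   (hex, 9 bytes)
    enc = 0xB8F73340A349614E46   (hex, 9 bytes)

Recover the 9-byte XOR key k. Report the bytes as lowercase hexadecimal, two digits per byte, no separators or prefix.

Since enc = msg ⊕ k, XORing both sides with msg gives k = msg ⊕ enc.
byte 0: 49 ^ b8 = f1
byte 1: c2 ^ f7 = 35
byte 2: bc ^ 33 = 8f
byte 3: b1 ^ 40 = f1
byte 4: 42 ^ a3 = e1
byte 5: 40 ^ 49 = 09
byte 6: 33 ^ 61 = 52
byte 7: b5 ^ 4e = fb
byte 8: cc ^ 46 = 8a

f1358ff1e10952fb8a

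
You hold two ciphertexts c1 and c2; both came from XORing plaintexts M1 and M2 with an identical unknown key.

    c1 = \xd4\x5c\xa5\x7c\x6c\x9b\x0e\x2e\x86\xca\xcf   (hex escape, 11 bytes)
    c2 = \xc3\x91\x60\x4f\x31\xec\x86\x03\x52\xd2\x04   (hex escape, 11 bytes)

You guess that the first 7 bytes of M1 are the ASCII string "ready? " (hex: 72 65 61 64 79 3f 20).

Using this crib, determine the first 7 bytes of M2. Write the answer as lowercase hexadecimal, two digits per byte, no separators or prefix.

65a8a4572448a8

First, c1 ⊕ c2 = (M1 ⊕ K) ⊕ (M2 ⊕ K) = M1 ⊕ M2, so the key drops out. Then M2 = (M1 ⊕ M2) ⊕ M1 over the first 7 bytes.
byte 0: (d4 xor c3) xor 72 = 17 xor 72 = 65
byte 1: (5c xor 91) xor 65 = cd xor 65 = a8
byte 2: (a5 xor 60) xor 61 = c5 xor 61 = a4
byte 3: (7c xor 4f) xor 64 = 33 xor 64 = 57
byte 4: (6c xor 31) xor 79 = 5d xor 79 = 24
byte 5: (9b xor ec) xor 3f = 77 xor 3f = 48
byte 6: (0e xor 86) xor 20 = 88 xor 20 = a8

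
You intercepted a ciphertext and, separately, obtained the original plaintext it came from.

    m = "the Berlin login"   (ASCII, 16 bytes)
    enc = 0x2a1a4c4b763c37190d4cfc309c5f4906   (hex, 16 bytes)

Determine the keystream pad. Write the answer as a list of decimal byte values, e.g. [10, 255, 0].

Since enc = m ⊕ pad, XORing both sides with m gives pad = m ⊕ enc.
116 xor  42 =  94
104 xor  26 = 114
101 xor  76 =  41
 32 xor  75 = 107
 66 xor 118 =  52
101 xor  60 =  89
114 xor  55 =  69
108 xor  25 = 117
105 xor  13 = 100
110 xor  76 =  34
 32 xor 252 = 220
108 xor  48 =  92
111 xor 156 = 243
103 xor  95 =  56
105 xor  73 =  32
110 xor   6 = 104

[94, 114, 41, 107, 52, 89, 69, 117, 100, 34, 220, 92, 243, 56, 32, 104]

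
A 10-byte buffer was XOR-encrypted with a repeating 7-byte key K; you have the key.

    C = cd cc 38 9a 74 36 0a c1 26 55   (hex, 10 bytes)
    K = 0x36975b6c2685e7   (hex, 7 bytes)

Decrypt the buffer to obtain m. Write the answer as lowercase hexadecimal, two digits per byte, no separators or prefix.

fb5b63f652b3edf7b10e

The 7-byte key repeats, so the effective keystream is 36 97 5b 6c 26 85 e7 36 97 5b.
byte 0: cd XOR 36 = fb
byte 1: cc XOR 97 = 5b
byte 2: 38 XOR 5b = 63
byte 3: 9a XOR 6c = f6
byte 4: 74 XOR 26 = 52
byte 5: 36 XOR 85 = b3
byte 6: 0a XOR e7 = ed
byte 7: c1 XOR 36 = f7
byte 8: 26 XOR 97 = b1
byte 9: 55 XOR 5b = 0e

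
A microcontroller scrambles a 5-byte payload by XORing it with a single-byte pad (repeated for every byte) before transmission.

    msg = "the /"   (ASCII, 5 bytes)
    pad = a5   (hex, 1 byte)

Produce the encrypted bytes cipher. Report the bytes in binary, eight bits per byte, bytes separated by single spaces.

The 1-byte key repeats, so the effective keystream is a5 a5 a5 a5 a5.
byte 0: 74 XOR a5 = d1
byte 1: 68 XOR a5 = cd
byte 2: 65 XOR a5 = c0
byte 3: 20 XOR a5 = 85
byte 4: 2f XOR a5 = 8a

11010001 11001101 11000000 10000101 10001010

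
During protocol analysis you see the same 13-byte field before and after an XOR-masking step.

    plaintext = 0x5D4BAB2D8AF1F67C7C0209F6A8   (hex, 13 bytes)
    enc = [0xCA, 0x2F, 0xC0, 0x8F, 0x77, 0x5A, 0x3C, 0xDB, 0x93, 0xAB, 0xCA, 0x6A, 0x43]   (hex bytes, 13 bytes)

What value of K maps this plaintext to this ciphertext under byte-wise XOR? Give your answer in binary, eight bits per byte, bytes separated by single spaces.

10010111 01100100 01101011 10100010 11111101 10101011 11001010 10100111 11101111 10101001 11000011 10011100 11101011

Since enc = plaintext ⊕ K, XORing both sides with plaintext gives K = plaintext ⊕ enc.
01011101 ⊕ 11001010 = 10010111
01001011 ⊕ 00101111 = 01100100
10101011 ⊕ 11000000 = 01101011
00101101 ⊕ 10001111 = 10100010
10001010 ⊕ 01110111 = 11111101
11110001 ⊕ 01011010 = 10101011
11110110 ⊕ 00111100 = 11001010
01111100 ⊕ 11011011 = 10100111
01111100 ⊕ 10010011 = 11101111
00000010 ⊕ 10101011 = 10101001
00001001 ⊕ 11001010 = 11000011
11110110 ⊕ 01101010 = 10011100
10101000 ⊕ 01000011 = 11101011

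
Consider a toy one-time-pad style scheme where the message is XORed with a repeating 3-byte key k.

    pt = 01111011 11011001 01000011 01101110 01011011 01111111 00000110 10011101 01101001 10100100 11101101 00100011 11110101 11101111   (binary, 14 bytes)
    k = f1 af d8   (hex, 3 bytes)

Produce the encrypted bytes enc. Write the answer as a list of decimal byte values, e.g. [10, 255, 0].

The 3-byte key repeats, so the effective keystream is f1 af d8 f1 af d8 f1 af d8 f1 af d8 f1 af.
byte 0: 7b xor f1 = 8a
byte 1: d9 xor af = 76
byte 2: 43 xor d8 = 9b
byte 3: 6e xor f1 = 9f
byte 4: 5b xor af = f4
byte 5: 7f xor d8 = a7
byte 6: 06 xor f1 = f7
byte 7: 9d xor af = 32
byte 8: 69 xor d8 = b1
byte 9: a4 xor f1 = 55
byte 10: ed xor af = 42
byte 11: 23 xor d8 = fb
byte 12: f5 xor f1 = 04
byte 13: ef xor af = 40

[138, 118, 155, 159, 244, 167, 247, 50, 177, 85, 66, 251, 4, 64]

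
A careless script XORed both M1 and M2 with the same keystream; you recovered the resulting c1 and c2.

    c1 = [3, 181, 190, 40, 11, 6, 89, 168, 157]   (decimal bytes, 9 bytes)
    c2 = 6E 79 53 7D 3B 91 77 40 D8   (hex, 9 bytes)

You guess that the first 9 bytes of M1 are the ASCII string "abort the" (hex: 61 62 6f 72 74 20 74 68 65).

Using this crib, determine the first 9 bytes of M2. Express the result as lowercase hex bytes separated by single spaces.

0c ae 82 27 44 b7 5a 80 20

First, c1 ⊕ c2 = (M1 ⊕ K) ⊕ (M2 ⊕ K) = M1 ⊕ M2, so the key drops out. Then M2 = (M1 ⊕ M2) ⊕ M1 over the first 9 bytes.
byte 0: (03 xor 6e) xor 61 = 6d xor 61 = 0c
byte 1: (b5 xor 79) xor 62 = cc xor 62 = ae
byte 2: (be xor 53) xor 6f = ed xor 6f = 82
byte 3: (28 xor 7d) xor 72 = 55 xor 72 = 27
byte 4: (0b xor 3b) xor 74 = 30 xor 74 = 44
byte 5: (06 xor 91) xor 20 = 97 xor 20 = b7
byte 6: (59 xor 77) xor 74 = 2e xor 74 = 5a
byte 7: (a8 xor 40) xor 68 = e8 xor 68 = 80
byte 8: (9d xor d8) xor 65 = 45 xor 65 = 20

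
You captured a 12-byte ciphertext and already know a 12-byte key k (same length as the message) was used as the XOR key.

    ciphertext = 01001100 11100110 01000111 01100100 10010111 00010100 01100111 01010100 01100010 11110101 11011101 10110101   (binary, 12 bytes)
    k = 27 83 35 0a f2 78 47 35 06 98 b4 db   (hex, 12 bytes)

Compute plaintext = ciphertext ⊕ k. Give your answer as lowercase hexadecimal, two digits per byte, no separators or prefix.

6b65726e656c2061646d696e

01001100 ⊕ 00100111 = 01101011
11100110 ⊕ 10000011 = 01100101
01000111 ⊕ 00110101 = 01110010
01100100 ⊕ 00001010 = 01101110
10010111 ⊕ 11110010 = 01100101
00010100 ⊕ 01111000 = 01101100
01100111 ⊕ 01000111 = 00100000
01010100 ⊕ 00110101 = 01100001
01100010 ⊕ 00000110 = 01100100
11110101 ⊕ 10011000 = 01101101
11011101 ⊕ 10110100 = 01101001
10110101 ⊕ 11011011 = 01101110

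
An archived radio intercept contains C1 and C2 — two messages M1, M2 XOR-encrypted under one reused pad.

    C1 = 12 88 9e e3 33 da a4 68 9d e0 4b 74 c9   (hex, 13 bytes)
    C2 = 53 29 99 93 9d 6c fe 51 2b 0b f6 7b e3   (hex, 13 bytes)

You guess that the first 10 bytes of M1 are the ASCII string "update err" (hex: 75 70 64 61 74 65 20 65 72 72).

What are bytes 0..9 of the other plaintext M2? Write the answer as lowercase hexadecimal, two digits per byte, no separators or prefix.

34d16311dad37a5cc499

First, C1 ⊕ C2 = (M1 ⊕ K) ⊕ (M2 ⊕ K) = M1 ⊕ M2, so the key drops out. Then M2 = (M1 ⊕ M2) ⊕ M1 over the first 10 bytes.
byte 0: (12 xor 53) xor 75 = 41 xor 75 = 34
byte 1: (88 xor 29) xor 70 = a1 xor 70 = d1
byte 2: (9e xor 99) xor 64 = 07 xor 64 = 63
byte 3: (e3 xor 93) xor 61 = 70 xor 61 = 11
byte 4: (33 xor 9d) xor 74 = ae xor 74 = da
byte 5: (da xor 6c) xor 65 = b6 xor 65 = d3
byte 6: (a4 xor fe) xor 20 = 5a xor 20 = 7a
byte 7: (68 xor 51) xor 65 = 39 xor 65 = 5c
byte 8: (9d xor 2b) xor 72 = b6 xor 72 = c4
byte 9: (e0 xor 0b) xor 72 = eb xor 72 = 99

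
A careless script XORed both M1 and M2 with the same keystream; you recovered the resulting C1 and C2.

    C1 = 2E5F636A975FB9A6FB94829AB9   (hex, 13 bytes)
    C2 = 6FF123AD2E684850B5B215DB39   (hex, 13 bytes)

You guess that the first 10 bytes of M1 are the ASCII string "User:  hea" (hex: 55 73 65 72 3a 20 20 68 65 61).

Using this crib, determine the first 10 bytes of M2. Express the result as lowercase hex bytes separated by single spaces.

First, C1 ⊕ C2 = (M1 ⊕ K) ⊕ (M2 ⊕ K) = M1 ⊕ M2, so the key drops out. Then M2 = (M1 ⊕ M2) ⊕ M1 over the first 10 bytes.
byte 0: (2e ^ 6f) ^ 55 = 41 ^ 55 = 14
byte 1: (5f ^ f1) ^ 73 = ae ^ 73 = dd
byte 2: (63 ^ 23) ^ 65 = 40 ^ 65 = 25
byte 3: (6a ^ ad) ^ 72 = c7 ^ 72 = b5
byte 4: (97 ^ 2e) ^ 3a = b9 ^ 3a = 83
byte 5: (5f ^ 68) ^ 20 = 37 ^ 20 = 17
byte 6: (b9 ^ 48) ^ 20 = f1 ^ 20 = d1
byte 7: (a6 ^ 50) ^ 68 = f6 ^ 68 = 9e
byte 8: (fb ^ b5) ^ 65 = 4e ^ 65 = 2b
byte 9: (94 ^ b2) ^ 61 = 26 ^ 61 = 47

14 dd 25 b5 83 17 d1 9e 2b 47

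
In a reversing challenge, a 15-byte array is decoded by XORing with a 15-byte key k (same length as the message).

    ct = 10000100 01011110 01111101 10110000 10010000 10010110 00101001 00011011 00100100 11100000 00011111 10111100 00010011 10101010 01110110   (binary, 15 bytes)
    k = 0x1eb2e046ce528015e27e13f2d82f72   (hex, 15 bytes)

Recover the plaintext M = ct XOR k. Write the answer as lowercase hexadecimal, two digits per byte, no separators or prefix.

XOR is its own inverse, so applying the key byte-wise gives the result directly.
84 xor 1e = 9a
5e xor b2 = ec
7d xor e0 = 9d
b0 xor 46 = f6
90 xor ce = 5e
96 xor 52 = c4
29 xor 80 = a9
1b xor 15 = 0e
24 xor e2 = c6
e0 xor 7e = 9e
1f xor 13 = 0c
bc xor f2 = 4e
13 xor d8 = cb
aa xor 2f = 85
76 xor 72 = 04

9aec9df65ec4a90ec69e0c4ecb8504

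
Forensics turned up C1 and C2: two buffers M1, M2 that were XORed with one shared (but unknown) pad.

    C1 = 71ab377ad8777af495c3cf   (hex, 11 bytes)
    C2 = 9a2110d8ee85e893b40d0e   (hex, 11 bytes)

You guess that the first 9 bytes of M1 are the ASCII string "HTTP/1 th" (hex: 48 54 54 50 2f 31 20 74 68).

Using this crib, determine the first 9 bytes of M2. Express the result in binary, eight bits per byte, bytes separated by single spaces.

First, C1 ⊕ C2 = (M1 ⊕ K) ⊕ (M2 ⊕ K) = M1 ⊕ M2, so the key drops out. Then M2 = (M1 ⊕ M2) ⊕ M1 over the first 9 bytes.
byte 0: (71 XOR 9a) XOR 48 = eb XOR 48 = a3
byte 1: (ab XOR 21) XOR 54 = 8a XOR 54 = de
byte 2: (37 XOR 10) XOR 54 = 27 XOR 54 = 73
byte 3: (7a XOR d8) XOR 50 = a2 XOR 50 = f2
byte 4: (d8 XOR ee) XOR 2f = 36 XOR 2f = 19
byte 5: (77 XOR 85) XOR 31 = f2 XOR 31 = c3
byte 6: (7a XOR e8) XOR 20 = 92 XOR 20 = b2
byte 7: (f4 XOR 93) XOR 74 = 67 XOR 74 = 13
byte 8: (95 XOR b4) XOR 68 = 21 XOR 68 = 49

10100011 11011110 01110011 11110010 00011001 11000011 10110010 00010011 01001001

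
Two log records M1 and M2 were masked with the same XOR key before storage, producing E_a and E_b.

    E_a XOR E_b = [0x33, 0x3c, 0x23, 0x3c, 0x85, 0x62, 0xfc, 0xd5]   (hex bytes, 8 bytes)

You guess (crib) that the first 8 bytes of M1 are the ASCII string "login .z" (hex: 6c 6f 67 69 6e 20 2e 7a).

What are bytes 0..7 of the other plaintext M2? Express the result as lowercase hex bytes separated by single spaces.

Since E_a ⊕ E_b = M1 ⊕ M2, XORing with the guessed M1 bytes yields the corresponding M2 bytes: M2 = (E_a ⊕ E_b) ⊕ M1.
 51 ⊕ 108 =  95
 60 ⊕ 111 =  83
 35 ⊕ 103 =  68
 60 ⊕ 105 =  85
133 ⊕ 110 = 235
 98 ⊕  32 =  66
252 ⊕  46 = 210
213 ⊕ 122 = 175

5f 53 44 55 eb 42 d2 af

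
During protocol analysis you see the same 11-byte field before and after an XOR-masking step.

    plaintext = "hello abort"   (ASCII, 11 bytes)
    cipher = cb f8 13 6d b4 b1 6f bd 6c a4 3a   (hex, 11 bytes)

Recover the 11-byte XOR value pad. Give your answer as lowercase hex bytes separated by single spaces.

Since cipher = plaintext ⊕ pad, XORing both sides with plaintext gives pad = plaintext ⊕ cipher.
01101000 ⊕ 11001011 = 10100011
01100101 ⊕ 11111000 = 10011101
01101100 ⊕ 00010011 = 01111111
01101100 ⊕ 01101101 = 00000001
01101111 ⊕ 10110100 = 11011011
00100000 ⊕ 10110001 = 10010001
01100001 ⊕ 01101111 = 00001110
01100010 ⊕ 10111101 = 11011111
01101111 ⊕ 01101100 = 00000011
01110010 ⊕ 10100100 = 11010110
01110100 ⊕ 00111010 = 01001110

a3 9d 7f 01 db 91 0e df 03 d6 4e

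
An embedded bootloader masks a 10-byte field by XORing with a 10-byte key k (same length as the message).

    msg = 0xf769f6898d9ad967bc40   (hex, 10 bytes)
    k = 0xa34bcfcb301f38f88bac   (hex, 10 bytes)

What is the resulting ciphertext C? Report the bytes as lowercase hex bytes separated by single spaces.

11110111 XOR 10100011 = 01010100
01101001 XOR 01001011 = 00100010
11110110 XOR 11001111 = 00111001
10001001 XOR 11001011 = 01000010
10001101 XOR 00110000 = 10111101
10011010 XOR 00011111 = 10000101
11011001 XOR 00111000 = 11100001
01100111 XOR 11111000 = 10011111
10111100 XOR 10001011 = 00110111
01000000 XOR 10101100 = 11101100

54 22 39 42 bd 85 e1 9f 37 ec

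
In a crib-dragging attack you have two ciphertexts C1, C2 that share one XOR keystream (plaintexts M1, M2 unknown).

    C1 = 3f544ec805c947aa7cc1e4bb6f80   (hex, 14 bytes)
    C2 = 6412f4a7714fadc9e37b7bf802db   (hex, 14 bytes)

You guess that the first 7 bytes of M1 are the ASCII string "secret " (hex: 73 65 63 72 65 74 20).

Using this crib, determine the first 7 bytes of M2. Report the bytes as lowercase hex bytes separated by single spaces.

First, C1 ⊕ C2 = (M1 ⊕ K) ⊕ (M2 ⊕ K) = M1 ⊕ M2, so the key drops out. Then M2 = (M1 ⊕ M2) ⊕ M1 over the first 7 bytes.
byte 0: (3f ^ 64) ^ 73 = 5b ^ 73 = 28
byte 1: (54 ^ 12) ^ 65 = 46 ^ 65 = 23
byte 2: (4e ^ f4) ^ 63 = ba ^ 63 = d9
byte 3: (c8 ^ a7) ^ 72 = 6f ^ 72 = 1d
byte 4: (05 ^ 71) ^ 65 = 74 ^ 65 = 11
byte 5: (c9 ^ 4f) ^ 74 = 86 ^ 74 = f2
byte 6: (47 ^ ad) ^ 20 = ea ^ 20 = ca

28 23 d9 1d 11 f2 ca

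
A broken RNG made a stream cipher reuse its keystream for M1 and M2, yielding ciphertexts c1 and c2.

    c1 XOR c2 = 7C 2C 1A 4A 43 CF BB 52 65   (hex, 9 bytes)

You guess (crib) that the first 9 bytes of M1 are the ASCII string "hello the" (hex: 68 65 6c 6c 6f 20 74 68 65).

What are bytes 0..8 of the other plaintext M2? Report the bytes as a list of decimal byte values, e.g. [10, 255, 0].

Since c1 ⊕ c2 = M1 ⊕ M2, XORing with the guessed M1 bytes yields the corresponding M2 bytes: M2 = (c1 ⊕ c2) ⊕ M1.
byte 0: 7c xor 68 = 14
byte 1: 2c xor 65 = 49
byte 2: 1a xor 6c = 76
byte 3: 4a xor 6c = 26
byte 4: 43 xor 6f = 2c
byte 5: cf xor 20 = ef
byte 6: bb xor 74 = cf
byte 7: 52 xor 68 = 3a
byte 8: 65 xor 65 = 00

[20, 73, 118, 38, 44, 239, 207, 58, 0]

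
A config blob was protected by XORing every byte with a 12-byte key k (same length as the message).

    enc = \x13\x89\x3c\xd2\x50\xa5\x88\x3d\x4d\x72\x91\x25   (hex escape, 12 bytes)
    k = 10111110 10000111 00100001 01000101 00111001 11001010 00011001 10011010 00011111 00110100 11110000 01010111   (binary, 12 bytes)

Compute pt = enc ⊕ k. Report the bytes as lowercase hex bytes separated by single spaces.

XOR is its own inverse, so applying the key byte-wise gives the result directly.
13 XOR be = ad
89 XOR 87 = 0e
3c XOR 21 = 1d
d2 XOR 45 = 97
50 XOR 39 = 69
a5 XOR ca = 6f
88 XOR 19 = 91
3d XOR 9a = a7
4d XOR 1f = 52
72 XOR 34 = 46
91 XOR f0 = 61
25 XOR 57 = 72

ad 0e 1d 97 69 6f 91 a7 52 46 61 72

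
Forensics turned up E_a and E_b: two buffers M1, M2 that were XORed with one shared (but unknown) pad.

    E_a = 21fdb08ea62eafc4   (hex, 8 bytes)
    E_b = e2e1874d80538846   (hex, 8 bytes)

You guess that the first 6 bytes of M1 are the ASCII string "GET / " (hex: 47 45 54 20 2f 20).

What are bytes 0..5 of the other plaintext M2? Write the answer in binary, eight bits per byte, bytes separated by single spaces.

10000100 01011001 01100011 11100011 00001001 01011101

First, E_a ⊕ E_b = (M1 ⊕ K) ⊕ (M2 ⊕ K) = M1 ⊕ M2, so the key drops out. Then M2 = (M1 ⊕ M2) ⊕ M1 over the first 6 bytes.
byte 0: (21 ⊕ e2) ⊕ 47 = c3 ⊕ 47 = 84
byte 1: (fd ⊕ e1) ⊕ 45 = 1c ⊕ 45 = 59
byte 2: (b0 ⊕ 87) ⊕ 54 = 37 ⊕ 54 = 63
byte 3: (8e ⊕ 4d) ⊕ 20 = c3 ⊕ 20 = e3
byte 4: (a6 ⊕ 80) ⊕ 2f = 26 ⊕ 2f = 09
byte 5: (2e ⊕ 53) ⊕ 20 = 7d ⊕ 20 = 5d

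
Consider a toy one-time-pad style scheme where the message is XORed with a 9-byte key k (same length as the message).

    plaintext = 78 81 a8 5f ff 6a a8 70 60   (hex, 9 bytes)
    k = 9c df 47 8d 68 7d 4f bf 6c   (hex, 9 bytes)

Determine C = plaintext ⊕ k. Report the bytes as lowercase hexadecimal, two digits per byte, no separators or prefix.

78 ⊕ 9c = e4
81 ⊕ df = 5e
a8 ⊕ 47 = ef
5f ⊕ 8d = d2
ff ⊕ 68 = 97
6a ⊕ 7d = 17
a8 ⊕ 4f = e7
70 ⊕ bf = cf
60 ⊕ 6c = 0c

e45eefd29717e7cf0c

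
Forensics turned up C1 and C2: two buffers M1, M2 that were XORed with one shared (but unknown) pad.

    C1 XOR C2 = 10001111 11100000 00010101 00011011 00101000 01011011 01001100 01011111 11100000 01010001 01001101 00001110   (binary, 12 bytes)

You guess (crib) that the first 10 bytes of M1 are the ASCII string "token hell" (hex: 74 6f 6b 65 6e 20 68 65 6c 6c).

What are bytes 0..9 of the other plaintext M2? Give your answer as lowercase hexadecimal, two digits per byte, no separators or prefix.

Since C1 ⊕ C2 = M1 ⊕ M2, XORing with the guessed M1 bytes yields the corresponding M2 bytes: M2 = (C1 ⊕ C2) ⊕ M1.
8f ⊕ 74 = fb
e0 ⊕ 6f = 8f
15 ⊕ 6b = 7e
1b ⊕ 65 = 7e
28 ⊕ 6e = 46
5b ⊕ 20 = 7b
4c ⊕ 68 = 24
5f ⊕ 65 = 3a
e0 ⊕ 6c = 8c
51 ⊕ 6c = 3d

fb8f7e7e467b243a8c3d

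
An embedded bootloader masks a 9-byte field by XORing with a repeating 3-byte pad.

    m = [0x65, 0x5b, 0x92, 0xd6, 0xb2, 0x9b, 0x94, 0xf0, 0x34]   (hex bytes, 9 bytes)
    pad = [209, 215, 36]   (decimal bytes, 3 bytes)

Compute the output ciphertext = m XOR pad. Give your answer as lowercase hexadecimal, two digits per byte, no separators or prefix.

b48cb60765bf452710

The 3-byte key repeats, so the effective keystream is d1 d7 24 d1 d7 24 d1 d7 24.
byte 0: 01100101 ⊕ 11010001 = 10110100
byte 1: 01011011 ⊕ 11010111 = 10001100
byte 2: 10010010 ⊕ 00100100 = 10110110
byte 3: 11010110 ⊕ 11010001 = 00000111
byte 4: 10110010 ⊕ 11010111 = 01100101
byte 5: 10011011 ⊕ 00100100 = 10111111
byte 6: 10010100 ⊕ 11010001 = 01000101
byte 7: 11110000 ⊕ 11010111 = 00100111
byte 8: 00110100 ⊕ 00100100 = 00010000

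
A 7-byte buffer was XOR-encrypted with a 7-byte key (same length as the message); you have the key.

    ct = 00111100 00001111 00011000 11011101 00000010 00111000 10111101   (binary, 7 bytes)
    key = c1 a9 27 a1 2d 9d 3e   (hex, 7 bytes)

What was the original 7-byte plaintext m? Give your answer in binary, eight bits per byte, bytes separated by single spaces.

11111101 10100110 00111111 01111100 00101111 10100101 10000011

byte 0: 3c ^ c1 = fd
byte 1: 0f ^ a9 = a6
byte 2: 18 ^ 27 = 3f
byte 3: dd ^ a1 = 7c
byte 4: 02 ^ 2d = 2f
byte 5: 38 ^ 9d = a5
byte 6: bd ^ 3e = 83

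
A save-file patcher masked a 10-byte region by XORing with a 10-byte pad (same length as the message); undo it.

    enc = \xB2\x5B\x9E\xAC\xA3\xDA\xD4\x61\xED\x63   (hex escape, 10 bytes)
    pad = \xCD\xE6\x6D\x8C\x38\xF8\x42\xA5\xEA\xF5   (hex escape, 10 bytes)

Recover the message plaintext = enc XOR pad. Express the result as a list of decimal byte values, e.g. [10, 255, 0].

[127, 189, 243, 32, 155, 34, 150, 196, 7, 150]

b2 XOR cd = 7f
5b XOR e6 = bd
9e XOR 6d = f3
ac XOR 8c = 20
a3 XOR 38 = 9b
da XOR f8 = 22
d4 XOR 42 = 96
61 XOR a5 = c4
ed XOR ea = 07
63 XOR f5 = 96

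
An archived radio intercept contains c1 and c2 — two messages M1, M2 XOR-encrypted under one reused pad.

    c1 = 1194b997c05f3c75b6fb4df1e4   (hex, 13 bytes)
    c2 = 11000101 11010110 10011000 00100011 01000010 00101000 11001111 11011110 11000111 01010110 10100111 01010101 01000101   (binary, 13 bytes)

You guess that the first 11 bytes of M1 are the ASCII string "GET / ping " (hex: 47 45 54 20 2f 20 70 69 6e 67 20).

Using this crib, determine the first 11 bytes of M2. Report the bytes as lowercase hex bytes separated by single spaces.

93 07 75 94 ad 57 83 c2 1f ca ca

First, c1 ⊕ c2 = (M1 ⊕ K) ⊕ (M2 ⊕ K) = M1 ⊕ M2, so the key drops out. Then M2 = (M1 ⊕ M2) ⊕ M1 over the first 11 bytes.
byte 0: (11 ^ c5) ^ 47 = d4 ^ 47 = 93
byte 1: (94 ^ d6) ^ 45 = 42 ^ 45 = 07
byte 2: (b9 ^ 98) ^ 54 = 21 ^ 54 = 75
byte 3: (97 ^ 23) ^ 20 = b4 ^ 20 = 94
byte 4: (c0 ^ 42) ^ 2f = 82 ^ 2f = ad
byte 5: (5f ^ 28) ^ 20 = 77 ^ 20 = 57
byte 6: (3c ^ cf) ^ 70 = f3 ^ 70 = 83
byte 7: (75 ^ de) ^ 69 = ab ^ 69 = c2
byte 8: (b6 ^ c7) ^ 6e = 71 ^ 6e = 1f
byte 9: (fb ^ 56) ^ 67 = ad ^ 67 = ca
byte 10: (4d ^ a7) ^ 20 = ea ^ 20 = ca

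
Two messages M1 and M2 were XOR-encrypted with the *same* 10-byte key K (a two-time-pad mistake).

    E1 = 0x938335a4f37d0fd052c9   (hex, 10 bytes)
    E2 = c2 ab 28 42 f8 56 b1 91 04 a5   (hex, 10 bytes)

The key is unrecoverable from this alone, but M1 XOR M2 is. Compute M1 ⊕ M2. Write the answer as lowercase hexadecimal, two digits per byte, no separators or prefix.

E1 ⊕ E2 = (M1 ⊕ K) ⊕ (M2 ⊕ K) = M1 ⊕ M2 — the shared key cancels under XOR.
byte 0: 93 ^ c2 = 51
byte 1: 83 ^ ab = 28
byte 2: 35 ^ 28 = 1d
byte 3: a4 ^ 42 = e6
byte 4: f3 ^ f8 = 0b
byte 5: 7d ^ 56 = 2b
byte 6: 0f ^ b1 = be
byte 7: d0 ^ 91 = 41
byte 8: 52 ^ 04 = 56
byte 9: c9 ^ a5 = 6c

51281de60b2bbe41566c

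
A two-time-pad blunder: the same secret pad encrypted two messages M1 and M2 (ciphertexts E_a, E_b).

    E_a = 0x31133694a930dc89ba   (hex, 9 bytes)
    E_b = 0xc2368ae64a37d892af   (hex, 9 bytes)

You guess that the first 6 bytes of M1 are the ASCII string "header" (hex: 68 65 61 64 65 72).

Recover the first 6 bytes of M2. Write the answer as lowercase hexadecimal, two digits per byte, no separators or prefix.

First, E_a ⊕ E_b = (M1 ⊕ K) ⊕ (M2 ⊕ K) = M1 ⊕ M2, so the key drops out. Then M2 = (M1 ⊕ M2) ⊕ M1 over the first 6 bytes.
byte 0: (31 xor c2) xor 68 = f3 xor 68 = 9b
byte 1: (13 xor 36) xor 65 = 25 xor 65 = 40
byte 2: (36 xor 8a) xor 61 = bc xor 61 = dd
byte 3: (94 xor e6) xor 64 = 72 xor 64 = 16
byte 4: (a9 xor 4a) xor 65 = e3 xor 65 = 86
byte 5: (30 xor 37) xor 72 = 07 xor 72 = 75

9b40dd168675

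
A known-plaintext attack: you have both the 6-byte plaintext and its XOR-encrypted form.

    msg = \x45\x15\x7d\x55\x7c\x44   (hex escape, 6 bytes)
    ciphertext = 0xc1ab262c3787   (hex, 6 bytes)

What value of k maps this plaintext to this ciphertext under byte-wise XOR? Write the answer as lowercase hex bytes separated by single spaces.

84 be 5b 79 4b c3

Since ciphertext = msg ⊕ k, XORing both sides with msg gives k = msg ⊕ ciphertext.
byte 0: 45 ^ c1 = 84
byte 1: 15 ^ ab = be
byte 2: 7d ^ 26 = 5b
byte 3: 55 ^ 2c = 79
byte 4: 7c ^ 37 = 4b
byte 5: 44 ^ 87 = c3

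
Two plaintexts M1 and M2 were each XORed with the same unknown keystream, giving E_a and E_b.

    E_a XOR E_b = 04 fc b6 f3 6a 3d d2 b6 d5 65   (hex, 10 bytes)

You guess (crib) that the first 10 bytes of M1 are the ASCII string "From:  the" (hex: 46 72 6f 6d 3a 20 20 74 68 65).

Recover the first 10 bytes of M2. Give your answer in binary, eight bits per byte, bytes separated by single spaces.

Since E_a ⊕ E_b = M1 ⊕ M2, XORing with the guessed M1 bytes yields the corresponding M2 bytes: M2 = (E_a ⊕ E_b) ⊕ M1.
04 ^ 46 = 42
fc ^ 72 = 8e
b6 ^ 6f = d9
f3 ^ 6d = 9e
6a ^ 3a = 50
3d ^ 20 = 1d
d2 ^ 20 = f2
b6 ^ 74 = c2
d5 ^ 68 = bd
65 ^ 65 = 00

01000010 10001110 11011001 10011110 01010000 00011101 11110010 11000010 10111101 00000000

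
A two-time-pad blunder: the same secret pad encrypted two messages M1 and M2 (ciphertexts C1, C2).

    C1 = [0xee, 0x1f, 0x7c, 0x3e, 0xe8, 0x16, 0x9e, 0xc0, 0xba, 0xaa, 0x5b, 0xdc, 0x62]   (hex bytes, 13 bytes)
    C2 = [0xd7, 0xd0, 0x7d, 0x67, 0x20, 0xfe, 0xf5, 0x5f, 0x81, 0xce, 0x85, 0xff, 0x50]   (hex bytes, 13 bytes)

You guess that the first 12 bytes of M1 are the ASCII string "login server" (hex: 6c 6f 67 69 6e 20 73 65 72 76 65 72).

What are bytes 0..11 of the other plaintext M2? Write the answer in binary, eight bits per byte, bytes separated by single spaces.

First, C1 ⊕ C2 = (M1 ⊕ K) ⊕ (M2 ⊕ K) = M1 ⊕ M2, so the key drops out. Then M2 = (M1 ⊕ M2) ⊕ M1 over the first 12 bytes.
byte 0: (ee xor d7) xor 6c = 39 xor 6c = 55
byte 1: (1f xor d0) xor 6f = cf xor 6f = a0
byte 2: (7c xor 7d) xor 67 = 01 xor 67 = 66
byte 3: (3e xor 67) xor 69 = 59 xor 69 = 30
byte 4: (e8 xor 20) xor 6e = c8 xor 6e = a6
byte 5: (16 xor fe) xor 20 = e8 xor 20 = c8
byte 6: (9e xor f5) xor 73 = 6b xor 73 = 18
byte 7: (c0 xor 5f) xor 65 = 9f xor 65 = fa
byte 8: (ba xor 81) xor 72 = 3b xor 72 = 49
byte 9: (aa xor ce) xor 76 = 64 xor 76 = 12
byte 10: (5b xor 85) xor 65 = de xor 65 = bb
byte 11: (dc xor ff) xor 72 = 23 xor 72 = 51

01010101 10100000 01100110 00110000 10100110 11001000 00011000 11111010 01001001 00010010 10111011 01010001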